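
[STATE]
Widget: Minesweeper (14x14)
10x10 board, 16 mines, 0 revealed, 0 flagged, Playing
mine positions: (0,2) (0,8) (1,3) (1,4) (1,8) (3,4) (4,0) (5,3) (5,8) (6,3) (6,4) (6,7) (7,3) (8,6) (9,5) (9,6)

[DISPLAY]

■■■■■■■■■■    
■■■■■■■■■■    
■■■■■■■■■■    
■■■■■■■■■■    
■■■■■■■■■■    
■■■■■■■■■■    
■■■■■■■■■■    
■■■■■■■■■■    
■■■■■■■■■■    
■■■■■■■■■■    
              
              
              
              


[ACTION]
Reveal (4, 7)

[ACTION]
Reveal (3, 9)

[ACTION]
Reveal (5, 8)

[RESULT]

■■✹■■1 2✹■    
■■■✹✹1 2✹■    
■■■■■2 111    
■■■■✹1        
✹■■■■1 111    
■■■✹■112✹■    
■■■✹✹■■✹■■    
■■■✹■■■■■■    
■■■■■■✹■■■    
■■■■■✹✹■■■    
              
              
              
              


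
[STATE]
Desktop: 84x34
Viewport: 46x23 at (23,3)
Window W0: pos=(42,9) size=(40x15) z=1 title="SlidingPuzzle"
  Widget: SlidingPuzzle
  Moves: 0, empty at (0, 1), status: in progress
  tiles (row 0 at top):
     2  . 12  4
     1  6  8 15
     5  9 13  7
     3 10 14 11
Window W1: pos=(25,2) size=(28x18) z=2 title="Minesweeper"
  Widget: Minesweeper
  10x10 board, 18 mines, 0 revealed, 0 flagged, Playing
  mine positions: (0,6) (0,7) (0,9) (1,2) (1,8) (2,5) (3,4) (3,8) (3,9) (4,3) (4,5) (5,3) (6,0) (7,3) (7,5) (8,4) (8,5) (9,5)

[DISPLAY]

  ┃ Minesweeper              ┃                
  ┠──────────────────────────┨                
  ┃■■■■■■■■■■                ┃                
  ┃■■■■■■■■■■                ┃                
  ┃■■■■■■■■■■                ┃                
  ┃■■■■■■■■■■                ┃                
  ┃■■■■■■■■■■                ┃━━━━━━━━━━━━━━━━
  ┃■■■■■■■■■■                ┃zzle            
  ┃■■■■■■■■■■                ┃────────────────
  ┃■■■■■■■■■■                ┃┬────┬────┐     
  ┃■■■■■■■■■■                ┃│ 12 │  4 │     
  ┃■■■■■■■■■■                ┃┼────┼────┤     
  ┃                          ┃│  8 │ 15 │     
  ┃                          ┃┼────┼────┤     
  ┃                          ┃│ 13 │  7 │     
  ┃                          ┃┼────┼────┤     
  ┗━━━━━━━━━━━━━━━━━━━━━━━━━━┛│ 14 │ 11 │     
                   ┃└────┴────┴────┴────┘     
                   ┃Moves: 0                  
                   ┃                          
                   ┗━━━━━━━━━━━━━━━━━━━━━━━━━━
                                              
                                              


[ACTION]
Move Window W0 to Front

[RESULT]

  ┃ Minesweeper              ┃                
  ┠──────────────────────────┨                
  ┃■■■■■■■■■■                ┃                
  ┃■■■■■■■■■■                ┃                
  ┃■■■■■■■■■■                ┃                
  ┃■■■■■■■■■■                ┃                
  ┃■■■■■■■■■■      ┏━━━━━━━━━━━━━━━━━━━━━━━━━━
  ┃■■■■■■■■■■      ┃ SlidingPuzzle            
  ┃■■■■■■■■■■      ┠──────────────────────────
  ┃■■■■■■■■■■      ┃┌────┬────┬────┬────┐     
  ┃■■■■■■■■■■      ┃│  2 │    │ 12 │  4 │     
  ┃■■■■■■■■■■      ┃├────┼────┼────┼────┤     
  ┃                ┃│  1 │  6 │  8 │ 15 │     
  ┃                ┃├────┼────┼────┼────┤     
  ┃                ┃│  5 │  9 │ 13 │  7 │     
  ┃                ┃├────┼────┼────┼────┤     
  ┗━━━━━━━━━━━━━━━━┃│  3 │ 10 │ 14 │ 11 │     
                   ┃└────┴────┴────┴────┘     
                   ┃Moves: 0                  
                   ┃                          
                   ┗━━━━━━━━━━━━━━━━━━━━━━━━━━
                                              
                                              


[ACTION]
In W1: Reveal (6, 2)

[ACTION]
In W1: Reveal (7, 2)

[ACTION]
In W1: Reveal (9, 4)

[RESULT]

  ┃ Minesweeper              ┃                
  ┠──────────────────────────┨                
  ┃■■■■■■■■■■                ┃                
  ┃■■■■■■■■■■                ┃                
  ┃■■■■■■■■■■                ┃                
  ┃■■■■■■■■■■                ┃                
  ┃■■■■■■■■■■      ┏━━━━━━━━━━━━━━━━━━━━━━━━━━
  ┃■■■■■■■■■■      ┃ SlidingPuzzle            
  ┃■■2■■■■■■■      ┠──────────────────────────
  ┃■■1■■■■■■■      ┃┌────┬────┬────┬────┐     
  ┃■■■■■■■■■■      ┃│  2 │    │ 12 │  4 │     
  ┃■■■■3■■■■■      ┃├────┼────┼────┼────┤     
  ┃                ┃│  1 │  6 │  8 │ 15 │     
  ┃                ┃├────┼────┼────┼────┤     
  ┃                ┃│  5 │  9 │ 13 │  7 │     
  ┃                ┃├────┼────┼────┼────┤     
  ┗━━━━━━━━━━━━━━━━┃│  3 │ 10 │ 14 │ 11 │     
                   ┃└────┴────┴────┴────┘     
                   ┃Moves: 0                  
                   ┃                          
                   ┗━━━━━━━━━━━━━━━━━━━━━━━━━━
                                              
                                              


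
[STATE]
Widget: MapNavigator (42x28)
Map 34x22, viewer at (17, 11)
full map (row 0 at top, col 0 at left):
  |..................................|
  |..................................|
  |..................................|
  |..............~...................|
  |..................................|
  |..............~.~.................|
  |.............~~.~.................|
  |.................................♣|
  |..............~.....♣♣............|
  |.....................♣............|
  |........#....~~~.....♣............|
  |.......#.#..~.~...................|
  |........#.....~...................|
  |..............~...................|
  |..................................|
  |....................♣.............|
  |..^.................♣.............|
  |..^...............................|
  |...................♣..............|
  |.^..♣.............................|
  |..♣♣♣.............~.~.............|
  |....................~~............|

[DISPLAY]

                                          
                                          
                                          
    ..................................    
    ..................................    
    ..................................    
    ..............~...................    
    ..................................    
    ..............~.~.................    
    .............~~.~.................    
    .................................♣    
    ..............~.....♣♣............    
    .....................♣............    
    ........#....~~~.....♣............    
    .......#.#..~.~..@................    
    ........#.....~...................    
    ..............~...................    
    ..................................    
    ....................♣.............    
    ..^.................♣.............    
    ..^...............................    
    ...................♣..............    
    .^..♣.............................    
    ..♣♣♣.............~.~.............    
    ....................~~............    
                                          
                                          
                                          


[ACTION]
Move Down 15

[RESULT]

    .................................♣    
    ..............~.....♣♣............    
    .....................♣............    
    ........#....~~~.....♣............    
    .......#.#..~.~...................    
    ........#.....~...................    
    ..............~...................    
    ..................................    
    ....................♣.............    
    ..^.................♣.............    
    ..^...............................    
    ...................♣..............    
    .^..♣.............................    
    ..♣♣♣.............~.~.............    
    .................@..~~............    
                                          
                                          
                                          
                                          
                                          
                                          
                                          
                                          
                                          
                                          
                                          
                                          
                                          


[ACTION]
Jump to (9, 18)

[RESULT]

            ..............................
            ..............~.~.............
            .............~~.~.............
            ..............................
            ..............~.....♣♣........
            .....................♣........
            ........#....~~~.....♣........
            .......#.#..~.~...............
            ........#.....~...............
            ..............~...............
            ..............................
            ....................♣.........
            ..^.................♣.........
            ..^...........................
            .........@.........♣..........
            .^..♣.........................
            ..♣♣♣.............~.~.........
            ....................~~........
                                          
                                          
                                          
                                          
                                          
                                          
                                          
                                          
                                          
                                          


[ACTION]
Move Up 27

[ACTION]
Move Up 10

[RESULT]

                                          
                                          
                                          
                                          
                                          
                                          
                                          
                                          
                                          
                                          
                                          
                                          
                                          
                                          
            .........@....................
            ..............................
            ..............................
            ..............~...............
            ..............................
            ..............~.~.............
            .............~~.~.............
            ..............................
            ..............~.....♣♣........
            .....................♣........
            ........#....~~~.....♣........
            .......#.#..~.~...............
            ........#.....~...............
            ..............~...............


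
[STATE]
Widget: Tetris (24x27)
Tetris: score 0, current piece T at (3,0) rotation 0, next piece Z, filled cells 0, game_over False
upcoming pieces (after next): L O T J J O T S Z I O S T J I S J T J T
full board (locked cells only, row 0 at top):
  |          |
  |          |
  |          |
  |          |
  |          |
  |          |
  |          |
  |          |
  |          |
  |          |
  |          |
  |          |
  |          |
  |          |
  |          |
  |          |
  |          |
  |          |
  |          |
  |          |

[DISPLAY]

    ▒     │Next:        
   ▒▒▒    │▓▓           
          │ ▓▓          
          │             
          │             
          │             
          │Score:       
          │0            
          │             
          │             
          │             
          │             
          │             
          │             
          │             
          │             
          │             
          │             
          │             
          │             
          │             
          │             
          │             
          │             
          │             
          │             
          │             


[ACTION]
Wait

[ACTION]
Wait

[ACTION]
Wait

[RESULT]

          │Next:        
          │▓▓           
          │ ▓▓          
    ▒     │             
   ▒▒▒    │             
          │             
          │Score:       
          │0            
          │             
          │             
          │             
          │             
          │             
          │             
          │             
          │             
          │             
          │             
          │             
          │             
          │             
          │             
          │             
          │             
          │             
          │             
          │             


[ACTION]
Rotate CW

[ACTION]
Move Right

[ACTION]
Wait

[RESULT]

          │Next:        
          │▓▓           
          │ ▓▓          
          │             
    ▒     │             
    ▒▒    │             
    ▒     │Score:       
          │0            
          │             
          │             
          │             
          │             
          │             
          │             
          │             
          │             
          │             
          │             
          │             
          │             
          │             
          │             
          │             
          │             
          │             
          │             
          │             


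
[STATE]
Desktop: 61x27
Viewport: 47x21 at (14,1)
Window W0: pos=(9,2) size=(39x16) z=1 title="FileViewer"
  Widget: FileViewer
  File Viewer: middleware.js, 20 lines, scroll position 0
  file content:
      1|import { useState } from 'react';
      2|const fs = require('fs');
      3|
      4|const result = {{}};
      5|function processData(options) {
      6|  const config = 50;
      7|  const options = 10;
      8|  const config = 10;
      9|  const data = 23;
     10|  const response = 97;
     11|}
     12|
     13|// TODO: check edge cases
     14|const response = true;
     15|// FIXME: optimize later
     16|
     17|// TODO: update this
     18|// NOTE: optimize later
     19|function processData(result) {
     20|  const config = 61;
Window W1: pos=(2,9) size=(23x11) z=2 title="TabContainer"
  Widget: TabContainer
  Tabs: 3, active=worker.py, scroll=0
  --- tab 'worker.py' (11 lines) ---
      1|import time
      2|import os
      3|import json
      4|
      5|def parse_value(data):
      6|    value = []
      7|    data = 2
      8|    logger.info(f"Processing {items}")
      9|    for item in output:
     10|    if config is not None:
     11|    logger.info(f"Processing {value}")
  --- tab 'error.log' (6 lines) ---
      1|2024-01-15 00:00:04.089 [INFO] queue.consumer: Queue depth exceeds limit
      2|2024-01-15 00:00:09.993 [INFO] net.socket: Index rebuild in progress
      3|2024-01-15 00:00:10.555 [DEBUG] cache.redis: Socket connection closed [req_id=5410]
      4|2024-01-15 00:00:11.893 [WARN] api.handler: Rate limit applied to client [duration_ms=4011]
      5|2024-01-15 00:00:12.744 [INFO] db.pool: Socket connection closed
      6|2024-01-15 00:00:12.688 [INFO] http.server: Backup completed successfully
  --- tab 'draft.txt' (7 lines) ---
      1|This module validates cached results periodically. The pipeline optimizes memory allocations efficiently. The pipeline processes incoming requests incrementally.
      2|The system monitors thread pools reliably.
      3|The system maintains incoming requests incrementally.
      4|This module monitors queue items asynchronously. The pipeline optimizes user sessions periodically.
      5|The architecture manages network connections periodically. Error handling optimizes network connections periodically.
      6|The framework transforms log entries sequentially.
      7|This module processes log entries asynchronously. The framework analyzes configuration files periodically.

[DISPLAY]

                                               
━━━━━━━━━━━━━━━━━━━━━━━━━━━━━━━━━┓             
eViewer                          ┃             
─────────────────────────────────┨             
rt { useState } from 'react';   ▲┃             
t fs = require('fs');           █┃             
                                ░┃             
t result = {{}};                ░┃             
━━━━━━━━━━┓sData(options) {     ░┃             
er        ┃= 50;                ░┃             
──────────┨ = 10;               ░┃             
│ error.lo┃= 10;                ░┃             
──────────┃23;                  ░┃             
          ┃e = 97;              ░┃             
          ┃                     ░┃             
          ┃                     ▼┃             
          ┃━━━━━━━━━━━━━━━━━━━━━━┛             
alue(data)┃                                    
━━━━━━━━━━┛                                    
                                               
                                               


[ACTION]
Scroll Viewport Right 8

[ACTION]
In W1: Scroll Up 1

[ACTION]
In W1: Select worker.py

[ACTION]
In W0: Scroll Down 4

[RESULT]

                                               
━━━━━━━━━━━━━━━━━━━━━━━━━━━━━━━━━┓             
eViewer                          ┃             
─────────────────────────────────┨             
tion processData(options) {     ▲┃             
nst config = 50;                ░┃             
nst options = 10;               ░┃             
nst config = 10;                ░┃             
━━━━━━━━━━┓23;                  ░┃             
er        ┃e = 97;              ░┃             
──────────┨                     █┃             
│ error.lo┃                     ░┃             
──────────┃edge cases           ░┃             
          ┃= true;              ░┃             
          ┃ize later            ░┃             
          ┃                     ▼┃             
          ┃━━━━━━━━━━━━━━━━━━━━━━┛             
alue(data)┃                                    
━━━━━━━━━━┛                                    
                                               
                                               


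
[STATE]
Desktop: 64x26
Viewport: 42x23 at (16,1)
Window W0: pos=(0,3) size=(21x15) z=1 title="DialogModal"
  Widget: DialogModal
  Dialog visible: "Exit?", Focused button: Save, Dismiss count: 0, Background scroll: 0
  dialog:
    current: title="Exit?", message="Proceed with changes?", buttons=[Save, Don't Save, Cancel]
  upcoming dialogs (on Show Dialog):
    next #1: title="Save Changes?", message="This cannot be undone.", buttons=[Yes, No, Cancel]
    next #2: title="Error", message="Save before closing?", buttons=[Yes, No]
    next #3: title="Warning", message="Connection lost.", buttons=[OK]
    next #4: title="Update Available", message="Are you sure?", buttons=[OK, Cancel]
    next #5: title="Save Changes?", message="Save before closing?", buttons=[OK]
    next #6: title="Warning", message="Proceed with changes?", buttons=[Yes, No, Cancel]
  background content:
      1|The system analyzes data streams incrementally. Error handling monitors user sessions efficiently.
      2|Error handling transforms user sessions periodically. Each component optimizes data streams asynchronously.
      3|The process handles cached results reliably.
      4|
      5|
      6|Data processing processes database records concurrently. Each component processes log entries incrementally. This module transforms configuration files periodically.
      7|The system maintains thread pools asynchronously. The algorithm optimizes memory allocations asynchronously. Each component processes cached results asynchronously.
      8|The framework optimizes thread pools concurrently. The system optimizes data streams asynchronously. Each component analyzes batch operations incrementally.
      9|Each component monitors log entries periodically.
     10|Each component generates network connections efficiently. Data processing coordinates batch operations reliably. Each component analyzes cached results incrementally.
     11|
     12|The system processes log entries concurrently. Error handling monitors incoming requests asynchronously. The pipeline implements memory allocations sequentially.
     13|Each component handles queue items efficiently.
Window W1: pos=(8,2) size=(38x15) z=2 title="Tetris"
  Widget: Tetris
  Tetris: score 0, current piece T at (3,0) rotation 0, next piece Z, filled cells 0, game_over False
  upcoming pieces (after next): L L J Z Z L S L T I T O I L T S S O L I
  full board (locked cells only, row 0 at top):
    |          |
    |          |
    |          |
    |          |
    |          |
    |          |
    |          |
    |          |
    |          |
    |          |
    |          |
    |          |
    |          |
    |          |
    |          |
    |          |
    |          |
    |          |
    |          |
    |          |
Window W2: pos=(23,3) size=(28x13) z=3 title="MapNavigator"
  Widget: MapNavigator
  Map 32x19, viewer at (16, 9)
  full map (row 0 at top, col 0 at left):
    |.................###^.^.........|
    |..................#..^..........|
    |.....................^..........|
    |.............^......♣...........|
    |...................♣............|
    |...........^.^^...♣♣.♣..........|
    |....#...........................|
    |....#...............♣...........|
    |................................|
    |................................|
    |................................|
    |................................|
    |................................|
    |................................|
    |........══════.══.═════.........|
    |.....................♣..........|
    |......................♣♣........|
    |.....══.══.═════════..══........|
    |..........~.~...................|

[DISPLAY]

                                          
━━━━━━━━━━━━━━━━━━━━━━━━━━━━━┓            
       ┏━━━━━━━━━━━━━━━━━━━━━━━━━━┓       
───────┃ MapNavigator             ┃       
   │Nex┠──────────────────────────┨       
   │▓▓ ┃........^.^^...♣♣.♣.......┃       
   │ ▓▓┃.#........................┃       
   │   ┃.#...............♣........┃       
   │   ┃..........................┃       
   │   ┃.............@............┃       
   │Sco┃..........................┃       
   │0  ┃..........................┃       
   │   ┃..........................┃       
   │   ┃..........................┃       
   │   ┗━━━━━━━━━━━━━━━━━━━━━━━━━━┛       
━━━━━━━━━━━━━━━━━━━━━━━━━━━━━┛            
━━━━┛                                     
                                          
                                          
                                          
                                          
                                          
                                          


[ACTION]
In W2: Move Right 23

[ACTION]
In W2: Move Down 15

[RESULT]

                                          
━━━━━━━━━━━━━━━━━━━━━━━━━━━━━┓            
       ┏━━━━━━━━━━━━━━━━━━━━━━━━━━┓       
───────┃ MapNavigator             ┃       
   │Nex┠──────────────────────────┨       
   │▓▓ ┃═════.........            ┃       
   │ ▓▓┃...♣..........            ┃       
   │   ┃....♣♣........            ┃       
   │   ┃══..══........            ┃       
   │   ┃.............@            ┃       
   │Sco┃                          ┃       
   │0  ┃                          ┃       
   │   ┃                          ┃       
   │   ┃                          ┃       
   │   ┗━━━━━━━━━━━━━━━━━━━━━━━━━━┛       
━━━━━━━━━━━━━━━━━━━━━━━━━━━━━┛            
━━━━┛                                     
                                          
                                          
                                          
                                          
                                          
                                          


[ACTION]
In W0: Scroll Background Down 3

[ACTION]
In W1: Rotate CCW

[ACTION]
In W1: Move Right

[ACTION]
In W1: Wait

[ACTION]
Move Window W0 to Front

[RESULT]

                                          
━━━━━━━━━━━━━━━━━━━━━━━━━━━━━┓            
━━━━┓  ┏━━━━━━━━━━━━━━━━━━━━━━━━━━┓       
    ┃──┃ MapNavigator             ┃       
────┨ex┠──────────────────────────┨       
    ┃▓ ┃═════.........            ┃       
    ┃▓▓┃...♣..........            ┃       
 pro┃  ┃....♣♣........            ┃       
─┐in┃  ┃══..══........            ┃       
 │im┃  ┃.............@            ┃       
 │ni┃co┃                          ┃       
t│ne┃  ┃                          ┃       
─┘  ┃  ┃                          ┃       
esse┃  ┃                          ┃       
hand┃  ┗━━━━━━━━━━━━━━━━━━━━━━━━━━┛       
    ┃━━━━━━━━━━━━━━━━━━━━━━━━┛            
━━━━┛                                     
                                          
                                          
                                          
                                          
                                          
                                          


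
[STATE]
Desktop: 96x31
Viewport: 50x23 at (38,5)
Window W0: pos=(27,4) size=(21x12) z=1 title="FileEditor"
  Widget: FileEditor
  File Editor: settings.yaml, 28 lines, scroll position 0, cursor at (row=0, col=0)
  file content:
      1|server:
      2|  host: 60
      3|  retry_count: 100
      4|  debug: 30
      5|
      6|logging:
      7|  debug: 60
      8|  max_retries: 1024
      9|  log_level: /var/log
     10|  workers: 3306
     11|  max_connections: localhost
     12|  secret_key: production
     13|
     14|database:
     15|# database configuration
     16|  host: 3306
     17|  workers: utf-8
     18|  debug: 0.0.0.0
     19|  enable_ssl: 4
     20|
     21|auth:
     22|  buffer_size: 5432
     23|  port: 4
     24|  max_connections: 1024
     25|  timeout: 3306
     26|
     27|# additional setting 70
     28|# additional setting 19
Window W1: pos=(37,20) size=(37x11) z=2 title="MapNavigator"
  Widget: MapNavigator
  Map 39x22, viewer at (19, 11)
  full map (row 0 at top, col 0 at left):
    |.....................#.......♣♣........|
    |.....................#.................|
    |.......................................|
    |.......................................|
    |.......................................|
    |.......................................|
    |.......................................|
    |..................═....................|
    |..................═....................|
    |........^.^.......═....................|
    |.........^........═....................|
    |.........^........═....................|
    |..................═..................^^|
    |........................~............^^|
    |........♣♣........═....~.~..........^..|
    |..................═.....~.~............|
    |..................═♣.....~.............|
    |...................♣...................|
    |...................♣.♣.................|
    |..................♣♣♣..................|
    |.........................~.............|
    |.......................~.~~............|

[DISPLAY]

r        ┃                                        
─────────┨                                        
        ▲┃                                        
        █┃                                        
unt: 100░┃                                        
0       ░┃                                        
        ░┃                                        
        ░┃                                        
0       ░┃                                        
ies: 102▼┃                                        
━━━━━━━━━┛                                        
                                                  
                                                  
                                                  
                                                  
━━━━━━━━━━━━━━━━━━━━━━━━━━━━━━━━━━━┓              
 MapNavigator                      ┃              
───────────────────────────────────┨              
................═..................┃              
......^.^.......═..................┃              
.......^........═..................┃              
.......^........═@.................┃              
................═..................┃              


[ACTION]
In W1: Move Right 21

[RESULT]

r        ┃                                        
─────────┨                                        
        ▲┃                                        
        █┃                                        
unt: 100░┃                                        
0       ░┃                                        
        ░┃                                        
        ░┃                                        
0       ░┃                                        
ies: 102▼┃                                        
━━━━━━━━━┛                                        
                                                  
                                                  
                                                  
                                                  
━━━━━━━━━━━━━━━━━━━━━━━━━━━━━━━━━━━┓              
 MapNavigator                      ┃              
───────────────────────────────────┨              
..................                 ┃              
..................                 ┃              
..................                 ┃              
.................@                 ┃              
................^^                 ┃              


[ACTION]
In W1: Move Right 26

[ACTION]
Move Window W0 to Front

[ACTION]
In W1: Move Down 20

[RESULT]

r        ┃                                        
─────────┨                                        
        ▲┃                                        
        █┃                                        
unt: 100░┃                                        
0       ░┃                                        
        ░┃                                        
        ░┃                                        
0       ░┃                                        
ies: 102▼┃                                        
━━━━━━━━━┛                                        
                                                  
                                                  
                                                  
                                                  
━━━━━━━━━━━━━━━━━━━━━━━━━━━━━━━━━━━┓              
 MapNavigator                      ┃              
───────────────────────────────────┨              
♣.................                 ┃              
..................                 ┃              
....~.............                 ┃              
..~.~~...........@                 ┃              
                                   ┃              


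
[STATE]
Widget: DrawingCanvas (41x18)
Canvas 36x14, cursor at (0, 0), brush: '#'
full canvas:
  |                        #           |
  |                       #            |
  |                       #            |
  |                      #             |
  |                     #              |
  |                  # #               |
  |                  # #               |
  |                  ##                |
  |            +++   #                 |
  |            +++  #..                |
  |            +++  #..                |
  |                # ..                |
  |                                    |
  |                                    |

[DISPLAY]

+                       #                
                       #                 
                       #                 
                      #                  
                     #                   
                  # #                    
                  # #                    
                  ##                     
            +++   #                      
            +++  #..                     
            +++  #..                     
                # ..                     
                                         
                                         
                                         
                                         
                                         
                                         


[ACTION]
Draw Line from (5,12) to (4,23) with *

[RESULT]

+                       #                
                       #                 
                       #                 
                      #                  
                  ******                 
            ******# #                    
                  # #                    
                  ##                     
            +++   #                      
            +++  #..                     
            +++  #..                     
                # ..                     
                                         
                                         
                                         
                                         
                                         
                                         


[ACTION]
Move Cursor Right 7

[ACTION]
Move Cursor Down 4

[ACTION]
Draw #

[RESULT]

                        #                
                       #                 
                       #                 
                      #                  
       #          ******                 
            ******# #                    
                  # #                    
                  ##                     
            +++   #                      
            +++  #..                     
            +++  #..                     
                # ..                     
                                         
                                         
                                         
                                         
                                         
                                         


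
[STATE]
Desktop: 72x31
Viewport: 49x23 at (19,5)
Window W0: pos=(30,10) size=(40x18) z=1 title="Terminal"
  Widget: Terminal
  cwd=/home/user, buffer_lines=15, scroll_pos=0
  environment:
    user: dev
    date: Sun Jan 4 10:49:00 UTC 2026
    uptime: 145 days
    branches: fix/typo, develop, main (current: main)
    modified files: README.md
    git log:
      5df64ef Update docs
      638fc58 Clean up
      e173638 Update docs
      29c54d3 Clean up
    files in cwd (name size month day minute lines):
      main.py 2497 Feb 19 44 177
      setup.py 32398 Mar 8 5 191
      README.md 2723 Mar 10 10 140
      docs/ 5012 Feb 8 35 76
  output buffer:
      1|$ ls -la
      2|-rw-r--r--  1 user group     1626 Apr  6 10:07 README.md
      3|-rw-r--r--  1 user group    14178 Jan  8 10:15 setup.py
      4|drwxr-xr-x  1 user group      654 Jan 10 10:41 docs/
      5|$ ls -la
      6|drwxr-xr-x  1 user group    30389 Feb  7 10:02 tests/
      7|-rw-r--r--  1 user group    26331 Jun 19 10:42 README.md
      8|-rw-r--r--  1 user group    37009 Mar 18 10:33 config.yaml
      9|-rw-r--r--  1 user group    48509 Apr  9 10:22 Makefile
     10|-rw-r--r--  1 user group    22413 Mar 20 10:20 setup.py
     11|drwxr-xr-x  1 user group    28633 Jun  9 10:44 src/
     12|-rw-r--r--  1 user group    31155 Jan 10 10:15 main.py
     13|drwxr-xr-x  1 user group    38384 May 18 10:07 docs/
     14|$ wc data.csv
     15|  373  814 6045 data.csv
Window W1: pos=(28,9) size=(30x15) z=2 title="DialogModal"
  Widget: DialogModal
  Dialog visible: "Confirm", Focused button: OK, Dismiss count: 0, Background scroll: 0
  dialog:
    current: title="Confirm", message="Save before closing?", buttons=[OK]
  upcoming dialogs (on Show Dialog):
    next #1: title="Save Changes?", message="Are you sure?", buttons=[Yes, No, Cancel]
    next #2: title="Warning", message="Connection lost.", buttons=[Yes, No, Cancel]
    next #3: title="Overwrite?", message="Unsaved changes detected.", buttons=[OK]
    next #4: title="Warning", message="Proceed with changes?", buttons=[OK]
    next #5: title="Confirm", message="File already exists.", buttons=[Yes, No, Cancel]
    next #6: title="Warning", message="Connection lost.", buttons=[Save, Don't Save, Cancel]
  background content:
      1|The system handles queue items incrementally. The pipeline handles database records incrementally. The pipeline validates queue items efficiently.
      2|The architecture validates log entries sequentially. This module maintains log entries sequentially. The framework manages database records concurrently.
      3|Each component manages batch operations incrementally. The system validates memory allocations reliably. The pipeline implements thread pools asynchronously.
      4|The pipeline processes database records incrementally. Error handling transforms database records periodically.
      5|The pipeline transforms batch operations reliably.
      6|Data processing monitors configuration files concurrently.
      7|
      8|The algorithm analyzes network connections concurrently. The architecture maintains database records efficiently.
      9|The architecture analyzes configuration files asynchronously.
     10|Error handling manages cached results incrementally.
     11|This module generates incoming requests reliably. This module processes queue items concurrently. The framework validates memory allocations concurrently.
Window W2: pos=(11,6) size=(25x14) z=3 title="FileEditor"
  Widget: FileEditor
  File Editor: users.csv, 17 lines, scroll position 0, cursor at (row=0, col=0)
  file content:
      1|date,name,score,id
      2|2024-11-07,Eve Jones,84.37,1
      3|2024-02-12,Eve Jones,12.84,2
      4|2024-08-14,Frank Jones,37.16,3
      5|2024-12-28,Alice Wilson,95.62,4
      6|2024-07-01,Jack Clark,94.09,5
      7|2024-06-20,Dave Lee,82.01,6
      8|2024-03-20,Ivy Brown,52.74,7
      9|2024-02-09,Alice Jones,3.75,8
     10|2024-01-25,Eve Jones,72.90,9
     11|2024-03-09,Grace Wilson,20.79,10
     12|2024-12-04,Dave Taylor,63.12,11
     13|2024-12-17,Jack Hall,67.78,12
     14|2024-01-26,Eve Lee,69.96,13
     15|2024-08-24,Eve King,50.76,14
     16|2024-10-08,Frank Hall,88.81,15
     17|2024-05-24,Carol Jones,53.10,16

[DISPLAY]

                                                 
━━━━━━━━━━━━━━━━┓                                
itor            ┃                                
────────────────┨                                
me,score,id    ▲┃━━━━━━━━━━━━━━━━━━━━━┓          
-07,Eve Jones,8█┃Modal                ┃━━━━━━━━━━
-12,Eve Jones,1░┃─────────────────────┨          
-14,Frank Jones░┃tem handles queue ite┃──────────
-28,Alice Wilso░┃hitecture validates l┃          
-01,Jack Clark,░┃mponent manages batch┃  1626 Apr
-20,Dave Lee,82░┃──────────────────┐ab┃ 14178 Jan
-20,Ivy Brown,5░┃   Confirm        │tc┃   654 Jan
-09,Alice Jones░┃e before closing? │on┃          
-25,Eve Jones,7▼┃     [OK]         │  ┃ 30389 Feb
━━━━━━━━━━━━━━━━┛──────────────────┘wo┃ 26331 Jun
         ┃The architecture analyzes co┃ 37009 Mar
         ┃Error handling manages cache┃ 48509 Apr
         ┃This module generates incomi┃ 22413 Mar
         ┗━━━━━━━━━━━━━━━━━━━━━━━━━━━━┛ 28633 Jun
           ┃-rw-r--r--  1 user group    31155 Jan
           ┃drwxr-xr-x  1 user group    38384 May
           ┃$ wc data.csv                        
           ┗━━━━━━━━━━━━━━━━━━━━━━━━━━━━━━━━━━━━━


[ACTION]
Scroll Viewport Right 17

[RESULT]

                                                 
━━━━━━━━━━━━┓                                    
            ┃                                    
────────────┨                                    
core,id    ▲┃━━━━━━━━━━━━━━━━━━━━━┓              
Eve Jones,8█┃Modal                ┃━━━━━━━━━━━┓  
Eve Jones,1░┃─────────────────────┨           ┃  
Frank Jones░┃tem handles queue ite┃───────────┨  
Alice Wilso░┃hitecture validates l┃           ┃  
Jack Clark,░┃mponent manages batch┃  1626 Apr ┃  
Dave Lee,82░┃──────────────────┐ab┃ 14178 Jan ┃  
Ivy Brown,5░┃   Confirm        │tc┃   654 Jan ┃  
Alice Jones░┃e before closing? │on┃           ┃  
Eve Jones,7▼┃     [OK]         │  ┃ 30389 Feb ┃  
━━━━━━━━━━━━┛──────────────────┘wo┃ 26331 Jun ┃  
     ┃The architecture analyzes co┃ 37009 Mar ┃  
     ┃Error handling manages cache┃ 48509 Apr ┃  
     ┃This module generates incomi┃ 22413 Mar ┃  
     ┗━━━━━━━━━━━━━━━━━━━━━━━━━━━━┛ 28633 Jun ┃  
       ┃-rw-r--r--  1 user group    31155 Jan ┃  
       ┃drwxr-xr-x  1 user group    38384 May ┃  
       ┃$ wc data.csv                         ┃  
       ┗━━━━━━━━━━━━━━━━━━━━━━━━━━━━━━━━━━━━━━┛  


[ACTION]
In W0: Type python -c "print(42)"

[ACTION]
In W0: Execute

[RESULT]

                                                 
━━━━━━━━━━━━┓                                    
            ┃                                    
────────────┨                                    
core,id    ▲┃━━━━━━━━━━━━━━━━━━━━━┓              
Eve Jones,8█┃Modal                ┃━━━━━━━━━━━┓  
Eve Jones,1░┃─────────────────────┨           ┃  
Frank Jones░┃tem handles queue ite┃───────────┨  
Alice Wilso░┃hitecture validates l┃           ┃  
Jack Clark,░┃mponent manages batch┃ 30389 Feb ┃  
Dave Lee,82░┃──────────────────┐ab┃ 26331 Jun ┃  
Ivy Brown,5░┃   Confirm        │tc┃ 37009 Mar ┃  
Alice Jones░┃e before closing? │on┃ 48509 Apr ┃  
Eve Jones,7▼┃     [OK]         │  ┃ 22413 Mar ┃  
━━━━━━━━━━━━┛──────────────────┘wo┃ 28633 Jun ┃  
     ┃The architecture analyzes co┃ 31155 Jan ┃  
     ┃Error handling manages cache┃ 38384 May ┃  
     ┃This module generates incomi┃           ┃  
     ┗━━━━━━━━━━━━━━━━━━━━━━━━━━━━┛           ┃  
       ┃$ python -c "print(42)"               ┃  
       ┃42                                    ┃  
       ┃$ █                                   ┃  
       ┗━━━━━━━━━━━━━━━━━━━━━━━━━━━━━━━━━━━━━━┛  
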